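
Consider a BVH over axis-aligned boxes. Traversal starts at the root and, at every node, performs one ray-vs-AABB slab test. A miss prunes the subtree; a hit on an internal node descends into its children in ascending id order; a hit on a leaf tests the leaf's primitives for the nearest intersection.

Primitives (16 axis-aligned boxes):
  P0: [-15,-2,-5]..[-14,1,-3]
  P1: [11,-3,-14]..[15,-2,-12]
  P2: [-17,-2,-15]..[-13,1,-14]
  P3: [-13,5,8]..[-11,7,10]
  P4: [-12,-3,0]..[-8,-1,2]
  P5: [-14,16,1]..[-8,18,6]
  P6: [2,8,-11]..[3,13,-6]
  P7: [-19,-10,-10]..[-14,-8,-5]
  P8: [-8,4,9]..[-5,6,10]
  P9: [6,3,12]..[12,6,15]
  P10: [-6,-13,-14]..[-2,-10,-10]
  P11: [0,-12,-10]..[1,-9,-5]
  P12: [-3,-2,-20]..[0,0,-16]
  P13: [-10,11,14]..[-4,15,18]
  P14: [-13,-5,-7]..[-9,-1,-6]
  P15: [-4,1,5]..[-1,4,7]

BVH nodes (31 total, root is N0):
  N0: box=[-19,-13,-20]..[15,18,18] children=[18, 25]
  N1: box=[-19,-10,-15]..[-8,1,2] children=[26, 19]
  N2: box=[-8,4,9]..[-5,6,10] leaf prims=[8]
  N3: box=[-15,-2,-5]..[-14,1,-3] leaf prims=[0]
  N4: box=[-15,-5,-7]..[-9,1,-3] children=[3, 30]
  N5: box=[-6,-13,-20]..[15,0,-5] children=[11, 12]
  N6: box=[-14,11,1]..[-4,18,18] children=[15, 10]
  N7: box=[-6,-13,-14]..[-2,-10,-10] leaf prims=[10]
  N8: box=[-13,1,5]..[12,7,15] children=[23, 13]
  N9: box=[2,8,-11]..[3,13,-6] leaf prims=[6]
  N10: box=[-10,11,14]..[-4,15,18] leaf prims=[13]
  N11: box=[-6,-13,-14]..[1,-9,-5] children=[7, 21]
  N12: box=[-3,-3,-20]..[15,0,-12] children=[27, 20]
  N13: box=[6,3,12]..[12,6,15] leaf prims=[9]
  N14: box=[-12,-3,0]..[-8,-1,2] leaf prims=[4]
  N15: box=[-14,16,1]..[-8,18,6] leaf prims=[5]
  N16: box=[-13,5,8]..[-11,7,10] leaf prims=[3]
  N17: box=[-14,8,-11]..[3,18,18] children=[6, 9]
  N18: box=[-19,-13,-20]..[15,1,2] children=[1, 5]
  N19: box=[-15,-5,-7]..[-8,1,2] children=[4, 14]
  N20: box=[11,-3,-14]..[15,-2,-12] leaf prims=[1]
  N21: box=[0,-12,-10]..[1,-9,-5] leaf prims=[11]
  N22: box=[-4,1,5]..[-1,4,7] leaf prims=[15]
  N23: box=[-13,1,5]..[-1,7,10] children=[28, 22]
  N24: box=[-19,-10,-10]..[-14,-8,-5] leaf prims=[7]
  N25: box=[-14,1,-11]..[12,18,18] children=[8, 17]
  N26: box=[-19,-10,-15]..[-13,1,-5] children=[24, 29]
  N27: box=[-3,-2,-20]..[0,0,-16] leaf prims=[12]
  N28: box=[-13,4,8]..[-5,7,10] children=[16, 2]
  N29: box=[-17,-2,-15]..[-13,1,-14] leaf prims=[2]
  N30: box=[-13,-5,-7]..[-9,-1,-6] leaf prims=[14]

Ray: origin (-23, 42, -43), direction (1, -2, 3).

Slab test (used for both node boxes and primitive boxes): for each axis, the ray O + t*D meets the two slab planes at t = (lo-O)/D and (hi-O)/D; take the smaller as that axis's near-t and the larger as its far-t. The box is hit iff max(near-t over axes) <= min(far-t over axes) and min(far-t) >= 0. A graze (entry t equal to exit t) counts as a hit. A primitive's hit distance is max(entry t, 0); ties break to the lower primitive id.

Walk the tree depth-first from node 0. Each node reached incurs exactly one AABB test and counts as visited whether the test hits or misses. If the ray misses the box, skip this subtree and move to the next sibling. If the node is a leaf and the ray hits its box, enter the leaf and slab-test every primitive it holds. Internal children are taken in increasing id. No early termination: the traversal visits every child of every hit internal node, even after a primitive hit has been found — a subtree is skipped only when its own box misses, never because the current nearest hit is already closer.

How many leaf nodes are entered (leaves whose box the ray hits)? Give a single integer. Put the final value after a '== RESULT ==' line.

Trace the traversal:
N0 x:[4,38] y:[12,55/2] z:[23/3,61/3] -> hit [12,61/3], descend [18, 25]
  N18 x:[4,38] y:[41/2,55/2] z:[23/3,15] -> miss, prune
  N25 x:[9,35] y:[12,41/2] z:[32/3,61/3] -> hit [12,61/3], descend [8, 17]
    N8 x:[10,35] y:[35/2,41/2] z:[16,58/3] -> hit [35/2,58/3], descend [13, 23]
      N13 x:[29,35] y:[18,39/2] z:[55/3,58/3] -> miss, prune
      N23 x:[10,22] y:[35/2,41/2] z:[16,53/3] -> hit [35/2,53/3], descend [22, 28]
        N22 x:[19,22] y:[19,41/2] z:[16,50/3] -> miss, prune
        N28 x:[10,18] y:[35/2,19] z:[17,53/3] -> hit [35/2,53/3], descend [2, 16]
          N2 x:[15,18] y:[18,19] z:[52/3,53/3] -> miss, prune
          N16 x:[10,12] y:[35/2,37/2] z:[17,53/3] -> miss, prune
    N17 x:[9,26] y:[12,17] z:[32/3,61/3] -> hit [12,17], descend [6, 9]
      N6 x:[9,19] y:[12,31/2] z:[44/3,61/3] -> hit [44/3,31/2], descend [10, 15]
        N10 x:[13,19] y:[27/2,31/2] z:[19,61/3] -> miss, prune
        N15 x:[9,15] y:[12,13] z:[44/3,49/3] -> miss, prune
      N9 x:[25,26] y:[29/2,17] z:[32/3,37/3] -> miss, prune

Summary -> nodes [0, 18, 25, 8, 13, 23, 22, 28, 2, 16, 17, 6, 10, 15, 9]; box-tests=15; leaf-entries=0; first=miss

== RESULT ==
0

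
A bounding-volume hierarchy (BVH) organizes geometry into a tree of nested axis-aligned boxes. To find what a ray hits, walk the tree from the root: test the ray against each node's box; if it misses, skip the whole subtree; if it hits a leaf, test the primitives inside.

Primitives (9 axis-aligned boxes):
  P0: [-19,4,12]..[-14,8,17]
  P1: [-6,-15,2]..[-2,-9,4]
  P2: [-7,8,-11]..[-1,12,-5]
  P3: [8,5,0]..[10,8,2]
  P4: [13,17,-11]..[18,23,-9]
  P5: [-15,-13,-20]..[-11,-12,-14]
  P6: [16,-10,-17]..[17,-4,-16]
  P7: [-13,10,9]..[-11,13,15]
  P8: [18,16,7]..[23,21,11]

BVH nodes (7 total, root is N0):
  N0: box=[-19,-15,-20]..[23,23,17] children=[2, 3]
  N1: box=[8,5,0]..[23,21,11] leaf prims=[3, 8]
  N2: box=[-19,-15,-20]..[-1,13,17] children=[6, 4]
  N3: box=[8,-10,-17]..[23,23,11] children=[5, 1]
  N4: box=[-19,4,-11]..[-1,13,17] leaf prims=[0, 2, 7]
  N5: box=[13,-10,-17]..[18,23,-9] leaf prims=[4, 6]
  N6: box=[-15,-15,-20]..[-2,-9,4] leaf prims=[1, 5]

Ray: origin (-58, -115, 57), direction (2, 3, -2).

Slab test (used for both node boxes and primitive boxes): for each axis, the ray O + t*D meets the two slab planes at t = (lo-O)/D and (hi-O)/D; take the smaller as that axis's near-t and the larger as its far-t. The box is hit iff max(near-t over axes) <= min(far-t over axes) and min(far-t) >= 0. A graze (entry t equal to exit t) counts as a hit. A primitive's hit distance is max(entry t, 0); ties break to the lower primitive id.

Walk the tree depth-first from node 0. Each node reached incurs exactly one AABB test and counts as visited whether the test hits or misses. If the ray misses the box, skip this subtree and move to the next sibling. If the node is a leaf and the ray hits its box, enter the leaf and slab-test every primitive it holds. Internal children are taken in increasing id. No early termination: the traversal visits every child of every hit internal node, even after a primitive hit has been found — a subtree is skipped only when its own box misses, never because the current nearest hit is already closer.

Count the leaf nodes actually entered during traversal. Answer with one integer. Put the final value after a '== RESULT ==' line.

Traverse from the root:
N0 x:[39/2,81/2] y:[100/3,46] z:[20,77/2] -> hit [100/3,77/2], descend [2, 3]
  N2 x:[39/2,57/2] y:[100/3,128/3] z:[20,77/2] -> miss, prune
  N3 x:[33,81/2] y:[35,46] z:[23,37] -> hit [35,37], descend [1, 5]
    N1 x:[33,81/2] y:[40,136/3] z:[23,57/2] -> miss, prune
    N5 x:[71/2,38] y:[35,46] z:[33,37] -> hit [71/2,37] leaf, test {P4(miss), P6@t=37}

Summary -> nodes [0, 2, 3, 1, 5]; box-tests=5; leaf-entries=1; first=P6

== RESULT ==
1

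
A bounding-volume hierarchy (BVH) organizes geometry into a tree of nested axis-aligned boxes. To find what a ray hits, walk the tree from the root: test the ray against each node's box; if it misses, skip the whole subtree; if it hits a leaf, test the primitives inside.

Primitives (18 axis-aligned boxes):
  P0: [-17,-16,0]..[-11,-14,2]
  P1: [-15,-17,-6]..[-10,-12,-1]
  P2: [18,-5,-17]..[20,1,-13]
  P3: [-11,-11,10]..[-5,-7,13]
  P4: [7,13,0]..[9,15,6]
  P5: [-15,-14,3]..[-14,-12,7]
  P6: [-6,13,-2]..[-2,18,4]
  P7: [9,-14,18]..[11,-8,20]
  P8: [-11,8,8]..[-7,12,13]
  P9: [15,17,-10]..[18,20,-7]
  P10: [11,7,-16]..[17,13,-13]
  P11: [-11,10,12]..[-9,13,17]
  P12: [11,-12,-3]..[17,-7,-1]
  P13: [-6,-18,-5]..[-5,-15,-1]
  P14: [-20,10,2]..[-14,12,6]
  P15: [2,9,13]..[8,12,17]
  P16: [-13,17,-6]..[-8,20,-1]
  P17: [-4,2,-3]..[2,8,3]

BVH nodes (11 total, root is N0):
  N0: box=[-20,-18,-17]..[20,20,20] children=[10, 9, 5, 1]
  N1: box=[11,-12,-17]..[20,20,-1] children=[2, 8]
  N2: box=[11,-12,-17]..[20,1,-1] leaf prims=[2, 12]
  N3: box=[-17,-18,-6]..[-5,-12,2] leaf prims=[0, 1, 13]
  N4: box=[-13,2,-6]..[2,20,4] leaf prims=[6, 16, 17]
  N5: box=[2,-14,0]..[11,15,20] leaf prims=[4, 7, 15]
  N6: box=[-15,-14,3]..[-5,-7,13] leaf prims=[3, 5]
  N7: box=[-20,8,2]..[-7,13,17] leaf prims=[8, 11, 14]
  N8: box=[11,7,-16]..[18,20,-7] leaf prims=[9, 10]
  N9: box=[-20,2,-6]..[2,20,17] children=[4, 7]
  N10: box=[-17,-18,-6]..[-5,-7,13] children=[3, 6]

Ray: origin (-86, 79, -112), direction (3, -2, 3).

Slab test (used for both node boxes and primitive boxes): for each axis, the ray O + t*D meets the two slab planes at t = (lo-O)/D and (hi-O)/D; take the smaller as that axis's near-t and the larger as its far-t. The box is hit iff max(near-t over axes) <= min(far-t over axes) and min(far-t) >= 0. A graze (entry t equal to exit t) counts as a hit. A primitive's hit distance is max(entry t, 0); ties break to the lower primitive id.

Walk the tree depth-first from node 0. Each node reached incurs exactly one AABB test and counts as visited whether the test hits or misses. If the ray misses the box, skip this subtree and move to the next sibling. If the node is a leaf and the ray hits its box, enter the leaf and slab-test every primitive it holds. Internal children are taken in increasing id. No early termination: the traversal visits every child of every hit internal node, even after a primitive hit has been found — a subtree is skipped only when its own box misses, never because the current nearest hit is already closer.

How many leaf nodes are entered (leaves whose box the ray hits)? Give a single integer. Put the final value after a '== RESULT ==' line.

Traverse from the root:
N0 x:[22,106/3] y:[59/2,97/2] z:[95/3,44] -> hit [95/3,106/3], descend [1, 5, 9, 10]
  N1 x:[97/3,106/3] y:[59/2,91/2] z:[95/3,37] -> hit [97/3,106/3], descend [2, 8]
    N2 x:[97/3,106/3] y:[39,91/2] z:[95/3,37] -> miss, prune
    N8 x:[97/3,104/3] y:[59/2,36] z:[32,35] -> hit [97/3,104/3] leaf, test {P9(miss), P10@t=33}
  N5 x:[88/3,97/3] y:[32,93/2] z:[112/3,44] -> miss, prune
  N9 x:[22,88/3] y:[59/2,77/2] z:[106/3,43] -> miss, prune
  N10 x:[23,27] y:[43,97/2] z:[106/3,125/3] -> miss, prune

Summary -> nodes [0, 1, 2, 8, 5, 9, 10]; box-tests=7; leaf-entries=1; first=P10

== RESULT ==
1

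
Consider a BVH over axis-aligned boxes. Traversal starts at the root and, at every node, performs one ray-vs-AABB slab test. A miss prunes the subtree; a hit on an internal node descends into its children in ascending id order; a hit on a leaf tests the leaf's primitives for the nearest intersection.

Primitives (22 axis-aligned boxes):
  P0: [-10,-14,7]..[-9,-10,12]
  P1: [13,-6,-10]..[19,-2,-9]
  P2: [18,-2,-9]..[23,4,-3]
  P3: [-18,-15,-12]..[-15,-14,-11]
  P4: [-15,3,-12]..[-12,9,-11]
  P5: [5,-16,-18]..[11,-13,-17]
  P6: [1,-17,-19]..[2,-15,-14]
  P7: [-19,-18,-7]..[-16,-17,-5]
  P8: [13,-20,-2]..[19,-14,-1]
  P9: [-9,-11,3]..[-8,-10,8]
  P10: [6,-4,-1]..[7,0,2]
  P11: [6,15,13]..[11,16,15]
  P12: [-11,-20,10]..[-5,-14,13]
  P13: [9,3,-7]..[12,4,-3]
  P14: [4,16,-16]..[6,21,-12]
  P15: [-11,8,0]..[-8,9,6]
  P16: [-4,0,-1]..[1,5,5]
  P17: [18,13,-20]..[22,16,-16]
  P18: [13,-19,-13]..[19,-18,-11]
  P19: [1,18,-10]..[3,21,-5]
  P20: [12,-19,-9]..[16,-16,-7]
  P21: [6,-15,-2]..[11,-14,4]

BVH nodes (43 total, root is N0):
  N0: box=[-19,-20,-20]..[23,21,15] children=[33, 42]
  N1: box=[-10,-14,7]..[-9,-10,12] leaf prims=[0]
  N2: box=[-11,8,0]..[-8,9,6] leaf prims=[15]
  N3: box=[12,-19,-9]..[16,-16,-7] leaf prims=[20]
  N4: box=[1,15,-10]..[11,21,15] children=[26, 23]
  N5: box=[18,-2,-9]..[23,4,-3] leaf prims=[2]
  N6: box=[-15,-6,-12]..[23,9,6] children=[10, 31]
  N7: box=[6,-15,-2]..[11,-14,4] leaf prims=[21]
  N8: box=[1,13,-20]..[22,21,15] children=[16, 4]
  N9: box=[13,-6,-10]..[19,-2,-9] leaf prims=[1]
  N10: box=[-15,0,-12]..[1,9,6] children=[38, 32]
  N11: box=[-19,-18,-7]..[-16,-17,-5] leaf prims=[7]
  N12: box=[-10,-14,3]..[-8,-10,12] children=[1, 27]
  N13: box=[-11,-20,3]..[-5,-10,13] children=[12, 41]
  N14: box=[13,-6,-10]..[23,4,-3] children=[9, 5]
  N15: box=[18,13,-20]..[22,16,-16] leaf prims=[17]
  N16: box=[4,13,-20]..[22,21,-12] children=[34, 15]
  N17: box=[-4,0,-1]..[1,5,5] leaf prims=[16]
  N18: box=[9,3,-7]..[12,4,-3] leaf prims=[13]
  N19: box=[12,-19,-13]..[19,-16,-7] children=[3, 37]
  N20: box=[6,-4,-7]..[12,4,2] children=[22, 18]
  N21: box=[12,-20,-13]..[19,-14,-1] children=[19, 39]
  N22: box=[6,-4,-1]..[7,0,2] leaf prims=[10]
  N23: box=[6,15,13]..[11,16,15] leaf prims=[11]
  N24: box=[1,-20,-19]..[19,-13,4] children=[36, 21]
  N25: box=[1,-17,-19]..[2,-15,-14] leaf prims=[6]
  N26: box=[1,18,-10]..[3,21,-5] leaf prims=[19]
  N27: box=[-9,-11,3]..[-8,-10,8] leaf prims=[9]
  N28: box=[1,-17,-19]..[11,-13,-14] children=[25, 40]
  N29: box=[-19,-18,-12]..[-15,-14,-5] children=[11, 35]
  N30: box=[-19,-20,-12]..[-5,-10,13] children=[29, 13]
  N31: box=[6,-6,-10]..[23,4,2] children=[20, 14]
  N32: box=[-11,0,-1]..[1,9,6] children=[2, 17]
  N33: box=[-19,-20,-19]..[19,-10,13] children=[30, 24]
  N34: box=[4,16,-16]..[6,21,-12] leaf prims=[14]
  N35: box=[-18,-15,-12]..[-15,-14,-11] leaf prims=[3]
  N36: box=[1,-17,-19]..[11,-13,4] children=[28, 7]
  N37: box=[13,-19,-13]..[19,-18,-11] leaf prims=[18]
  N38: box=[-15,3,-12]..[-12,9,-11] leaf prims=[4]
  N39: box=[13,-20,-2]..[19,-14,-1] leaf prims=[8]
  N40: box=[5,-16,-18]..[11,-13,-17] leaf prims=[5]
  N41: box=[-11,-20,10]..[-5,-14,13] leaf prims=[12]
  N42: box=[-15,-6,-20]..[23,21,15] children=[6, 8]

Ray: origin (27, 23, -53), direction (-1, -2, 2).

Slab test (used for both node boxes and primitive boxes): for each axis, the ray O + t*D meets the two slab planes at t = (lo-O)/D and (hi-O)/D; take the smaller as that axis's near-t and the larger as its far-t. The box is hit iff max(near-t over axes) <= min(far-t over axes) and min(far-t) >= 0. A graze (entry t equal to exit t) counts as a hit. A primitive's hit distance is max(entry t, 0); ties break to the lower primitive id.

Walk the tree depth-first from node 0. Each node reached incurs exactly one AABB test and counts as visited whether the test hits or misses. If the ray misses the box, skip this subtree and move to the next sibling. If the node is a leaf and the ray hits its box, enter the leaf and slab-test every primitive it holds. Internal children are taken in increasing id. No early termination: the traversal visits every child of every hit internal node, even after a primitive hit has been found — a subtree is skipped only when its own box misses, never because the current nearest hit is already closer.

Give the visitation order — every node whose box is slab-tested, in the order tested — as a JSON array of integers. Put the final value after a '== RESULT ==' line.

Traverse from the root:
N0 x:[4,46] y:[1,43/2] z:[33/2,34] -> hit [33/2,43/2], descend [33, 42]
  N33 x:[8,46] y:[33/2,43/2] z:[17,33] -> hit [17,43/2], descend [24, 30]
    N24 x:[8,26] y:[18,43/2] z:[17,57/2] -> hit [18,43/2], descend [21, 36]
      N21 x:[8,15] y:[37/2,43/2] z:[20,26] -> miss, prune
      N36 x:[16,26] y:[18,20] z:[17,57/2] -> hit [18,20], descend [7, 28]
        N7 x:[16,21] y:[37/2,19] z:[51/2,57/2] -> miss, prune
        N28 x:[16,26] y:[18,20] z:[17,39/2] -> hit [18,39/2], descend [25, 40]
          N25 x:[25,26] y:[19,20] z:[17,39/2] -> miss, prune
          N40 x:[16,22] y:[18,39/2] z:[35/2,18] -> hit [18,18] leaf, test {P5@t=18}
    N30 x:[32,46] y:[33/2,43/2] z:[41/2,33] -> miss, prune
  N42 x:[4,42] y:[1,29/2] z:[33/2,34] -> miss, prune

Summary -> nodes [0, 33, 24, 21, 36, 7, 28, 25, 40, 30, 42]; box-tests=11; leaf-entries=1; first=P5

== RESULT ==
[0, 33, 24, 21, 36, 7, 28, 25, 40, 30, 42]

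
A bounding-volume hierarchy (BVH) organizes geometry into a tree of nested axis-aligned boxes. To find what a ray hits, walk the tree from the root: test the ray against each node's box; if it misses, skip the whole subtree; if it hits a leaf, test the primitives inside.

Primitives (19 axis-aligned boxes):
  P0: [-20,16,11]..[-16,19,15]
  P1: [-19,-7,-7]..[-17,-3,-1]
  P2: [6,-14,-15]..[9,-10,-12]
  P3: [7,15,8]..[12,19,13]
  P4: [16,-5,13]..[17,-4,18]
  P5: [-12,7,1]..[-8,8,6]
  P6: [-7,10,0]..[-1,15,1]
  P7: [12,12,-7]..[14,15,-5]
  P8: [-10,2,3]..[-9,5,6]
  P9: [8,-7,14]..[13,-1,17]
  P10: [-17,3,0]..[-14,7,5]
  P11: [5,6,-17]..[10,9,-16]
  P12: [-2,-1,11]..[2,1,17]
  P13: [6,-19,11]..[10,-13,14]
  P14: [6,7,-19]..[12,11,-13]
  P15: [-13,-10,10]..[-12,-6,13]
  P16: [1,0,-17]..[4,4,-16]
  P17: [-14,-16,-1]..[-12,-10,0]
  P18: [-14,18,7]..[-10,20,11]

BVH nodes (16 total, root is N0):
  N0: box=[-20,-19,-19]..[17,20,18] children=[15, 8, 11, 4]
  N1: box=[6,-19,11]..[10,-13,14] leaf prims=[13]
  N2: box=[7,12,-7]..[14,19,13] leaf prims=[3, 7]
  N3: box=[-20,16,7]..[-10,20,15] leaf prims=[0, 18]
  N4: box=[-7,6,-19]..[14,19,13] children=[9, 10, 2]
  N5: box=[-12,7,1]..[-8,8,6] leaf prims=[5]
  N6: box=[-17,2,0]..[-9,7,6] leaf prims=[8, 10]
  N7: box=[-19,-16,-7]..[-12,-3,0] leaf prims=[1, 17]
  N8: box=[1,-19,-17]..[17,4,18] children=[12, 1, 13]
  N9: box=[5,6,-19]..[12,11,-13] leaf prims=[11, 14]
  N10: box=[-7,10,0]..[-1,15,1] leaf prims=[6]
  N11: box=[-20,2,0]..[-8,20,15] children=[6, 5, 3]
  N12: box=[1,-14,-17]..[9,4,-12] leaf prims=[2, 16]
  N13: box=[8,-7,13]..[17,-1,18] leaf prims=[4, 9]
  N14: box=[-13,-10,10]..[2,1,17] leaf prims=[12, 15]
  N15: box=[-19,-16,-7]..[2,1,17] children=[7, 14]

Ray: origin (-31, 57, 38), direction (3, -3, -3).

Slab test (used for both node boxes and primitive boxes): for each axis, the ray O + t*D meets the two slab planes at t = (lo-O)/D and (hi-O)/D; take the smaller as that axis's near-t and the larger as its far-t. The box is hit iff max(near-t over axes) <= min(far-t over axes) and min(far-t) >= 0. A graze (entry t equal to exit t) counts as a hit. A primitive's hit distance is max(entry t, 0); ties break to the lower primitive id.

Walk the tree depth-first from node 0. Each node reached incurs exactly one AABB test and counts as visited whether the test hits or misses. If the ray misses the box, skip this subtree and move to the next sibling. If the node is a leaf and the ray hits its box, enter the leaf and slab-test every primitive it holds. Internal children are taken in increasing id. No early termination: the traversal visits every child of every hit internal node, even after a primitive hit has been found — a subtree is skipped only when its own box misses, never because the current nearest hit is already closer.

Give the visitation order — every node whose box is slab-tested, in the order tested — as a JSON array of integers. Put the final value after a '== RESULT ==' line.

Trace the traversal:
N0 x:[11/3,16] y:[37/3,76/3] z:[20/3,19] -> hit [37/3,16], descend [4, 8, 11, 15]
  N4 x:[8,15] y:[38/3,17] z:[25/3,19] -> hit [38/3,15], descend [2, 9, 10]
    N2 x:[38/3,15] y:[38/3,15] z:[25/3,15] -> hit [38/3,15] leaf, test {P3(miss), P7@t=43/3}
    N9 x:[12,43/3] y:[46/3,17] z:[17,19] -> miss, prune
    N10 x:[8,10] y:[14,47/3] z:[37/3,38/3] -> miss, prune
  N8 x:[32/3,16] y:[53/3,76/3] z:[20/3,55/3] -> miss, prune
  N11 x:[11/3,23/3] y:[37/3,55/3] z:[23/3,38/3] -> miss, prune
  N15 x:[4,11] y:[56/3,73/3] z:[7,15] -> miss, prune

Summary -> nodes [0, 4, 2, 9, 10, 8, 11, 15]; box-tests=8; leaf-entries=1; first=P7

== RESULT ==
[0, 4, 2, 9, 10, 8, 11, 15]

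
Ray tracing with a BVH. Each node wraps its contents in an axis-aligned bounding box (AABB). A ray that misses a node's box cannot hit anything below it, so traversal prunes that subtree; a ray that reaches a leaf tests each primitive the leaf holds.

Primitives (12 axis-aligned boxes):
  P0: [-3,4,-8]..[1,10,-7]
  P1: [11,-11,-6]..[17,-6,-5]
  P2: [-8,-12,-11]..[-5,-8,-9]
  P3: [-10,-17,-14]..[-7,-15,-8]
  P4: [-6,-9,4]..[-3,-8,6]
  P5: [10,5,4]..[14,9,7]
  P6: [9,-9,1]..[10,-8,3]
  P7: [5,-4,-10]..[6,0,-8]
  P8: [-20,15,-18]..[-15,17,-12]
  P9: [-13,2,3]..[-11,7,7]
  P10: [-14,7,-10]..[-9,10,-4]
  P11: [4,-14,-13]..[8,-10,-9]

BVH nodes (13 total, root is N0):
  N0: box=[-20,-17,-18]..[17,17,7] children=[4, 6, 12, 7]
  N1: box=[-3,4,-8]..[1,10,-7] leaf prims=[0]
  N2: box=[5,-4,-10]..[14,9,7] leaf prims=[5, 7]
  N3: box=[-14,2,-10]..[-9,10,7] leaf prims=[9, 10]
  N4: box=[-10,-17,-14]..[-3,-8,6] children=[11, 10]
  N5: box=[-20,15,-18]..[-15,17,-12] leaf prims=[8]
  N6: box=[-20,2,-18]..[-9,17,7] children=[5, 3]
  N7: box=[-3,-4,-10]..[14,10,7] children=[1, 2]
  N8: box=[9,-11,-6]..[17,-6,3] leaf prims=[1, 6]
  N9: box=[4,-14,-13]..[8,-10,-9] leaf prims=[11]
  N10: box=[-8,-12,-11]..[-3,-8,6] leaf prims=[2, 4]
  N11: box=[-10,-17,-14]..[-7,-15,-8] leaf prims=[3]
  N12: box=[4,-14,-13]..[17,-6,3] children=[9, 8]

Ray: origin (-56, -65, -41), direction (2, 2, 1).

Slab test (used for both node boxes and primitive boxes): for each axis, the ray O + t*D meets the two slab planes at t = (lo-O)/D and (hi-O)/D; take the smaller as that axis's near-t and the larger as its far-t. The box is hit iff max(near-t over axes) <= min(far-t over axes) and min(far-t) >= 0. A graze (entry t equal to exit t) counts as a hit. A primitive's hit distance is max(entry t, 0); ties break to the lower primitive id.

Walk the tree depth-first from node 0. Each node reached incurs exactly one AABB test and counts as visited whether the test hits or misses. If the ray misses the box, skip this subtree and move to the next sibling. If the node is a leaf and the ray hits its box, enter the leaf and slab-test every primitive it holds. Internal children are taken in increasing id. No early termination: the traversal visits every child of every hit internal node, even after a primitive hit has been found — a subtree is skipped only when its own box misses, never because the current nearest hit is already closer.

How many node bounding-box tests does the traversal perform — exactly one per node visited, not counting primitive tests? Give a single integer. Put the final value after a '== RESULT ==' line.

Walk:
N0 x:[18,73/2] y:[24,41] z:[23,48] -> hit [24,73/2], descend [4, 6, 7, 12]
  N4 x:[23,53/2] y:[24,57/2] z:[27,47] -> miss, prune
  N6 x:[18,47/2] y:[67/2,41] z:[23,48] -> miss, prune
  N7 x:[53/2,35] y:[61/2,75/2] z:[31,48] -> hit [31,35], descend [1, 2]
    N1 x:[53/2,57/2] y:[69/2,75/2] z:[33,34] -> miss, prune
    N2 x:[61/2,35] y:[61/2,37] z:[31,48] -> hit [31,35] leaf, test {P5(miss), P7@t=31}
  N12 x:[30,73/2] y:[51/2,59/2] z:[28,44] -> miss, prune

Visited [0, 4, 6, 7, 1, 2, 12]. Tests: 7 box, 1 leaf. Nearest: P7.

== RESULT ==
7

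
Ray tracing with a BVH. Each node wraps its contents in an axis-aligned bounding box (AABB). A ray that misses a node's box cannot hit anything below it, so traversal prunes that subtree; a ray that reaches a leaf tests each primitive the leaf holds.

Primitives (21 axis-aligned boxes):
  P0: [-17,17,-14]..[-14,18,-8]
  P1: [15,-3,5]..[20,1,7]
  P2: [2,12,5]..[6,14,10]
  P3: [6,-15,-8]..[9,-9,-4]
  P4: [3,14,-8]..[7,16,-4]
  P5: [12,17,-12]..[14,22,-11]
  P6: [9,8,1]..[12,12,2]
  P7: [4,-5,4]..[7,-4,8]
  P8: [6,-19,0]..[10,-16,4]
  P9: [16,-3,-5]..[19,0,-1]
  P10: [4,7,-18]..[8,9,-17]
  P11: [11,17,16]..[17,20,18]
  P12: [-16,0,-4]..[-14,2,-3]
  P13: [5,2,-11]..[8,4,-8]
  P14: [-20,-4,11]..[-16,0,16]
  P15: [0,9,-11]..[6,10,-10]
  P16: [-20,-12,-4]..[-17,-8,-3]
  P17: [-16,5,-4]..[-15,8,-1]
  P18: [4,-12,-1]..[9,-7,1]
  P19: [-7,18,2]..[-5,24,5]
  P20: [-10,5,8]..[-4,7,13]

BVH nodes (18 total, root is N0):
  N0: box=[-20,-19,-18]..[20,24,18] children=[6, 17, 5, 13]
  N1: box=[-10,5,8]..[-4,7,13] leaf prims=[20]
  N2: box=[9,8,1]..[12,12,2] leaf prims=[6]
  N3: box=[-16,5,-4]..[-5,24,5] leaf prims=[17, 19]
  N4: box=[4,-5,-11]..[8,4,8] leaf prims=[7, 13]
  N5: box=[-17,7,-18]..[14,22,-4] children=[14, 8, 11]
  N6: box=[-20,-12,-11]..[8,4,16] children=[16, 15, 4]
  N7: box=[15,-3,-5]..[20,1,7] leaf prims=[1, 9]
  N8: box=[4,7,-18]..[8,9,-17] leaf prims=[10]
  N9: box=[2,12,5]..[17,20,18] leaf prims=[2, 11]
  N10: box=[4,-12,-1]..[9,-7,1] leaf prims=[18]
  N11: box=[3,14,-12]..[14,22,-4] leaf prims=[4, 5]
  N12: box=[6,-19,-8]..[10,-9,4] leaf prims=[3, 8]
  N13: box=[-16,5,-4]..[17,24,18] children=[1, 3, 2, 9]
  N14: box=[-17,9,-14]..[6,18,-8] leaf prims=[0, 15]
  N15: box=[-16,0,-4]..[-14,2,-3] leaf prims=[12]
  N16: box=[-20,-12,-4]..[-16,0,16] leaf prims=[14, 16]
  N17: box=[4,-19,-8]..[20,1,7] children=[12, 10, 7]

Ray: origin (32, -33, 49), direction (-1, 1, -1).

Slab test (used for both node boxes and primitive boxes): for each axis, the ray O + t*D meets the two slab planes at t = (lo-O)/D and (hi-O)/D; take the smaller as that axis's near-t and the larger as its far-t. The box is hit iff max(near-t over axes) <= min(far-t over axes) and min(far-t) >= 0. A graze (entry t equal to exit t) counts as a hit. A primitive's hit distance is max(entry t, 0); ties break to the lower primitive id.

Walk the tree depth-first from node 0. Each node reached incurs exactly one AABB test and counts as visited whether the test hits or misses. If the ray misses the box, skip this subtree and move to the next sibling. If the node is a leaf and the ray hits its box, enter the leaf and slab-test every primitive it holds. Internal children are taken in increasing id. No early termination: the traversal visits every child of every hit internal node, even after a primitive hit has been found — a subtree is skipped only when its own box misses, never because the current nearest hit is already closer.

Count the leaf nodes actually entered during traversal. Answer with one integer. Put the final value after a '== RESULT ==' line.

Traverse from the root:
N0 x:[12,52] y:[14,57] z:[31,67] -> hit [31,52], descend [5, 6, 13, 17]
  N5 x:[18,49] y:[40,55] z:[53,67] -> miss, prune
  N6 x:[24,52] y:[21,37] z:[33,60] -> hit [33,37], descend [4, 15, 16]
    N4 x:[24,28] y:[28,37] z:[41,60] -> miss, prune
    N15 x:[46,48] y:[33,35] z:[52,53] -> miss, prune
    N16 x:[48,52] y:[21,33] z:[33,53] -> miss, prune
  N13 x:[15,48] y:[38,57] z:[31,53] -> hit [38,48], descend [1, 2, 3, 9]
    N1 x:[36,42] y:[38,40] z:[36,41] -> hit [38,40] leaf, test {P20@t=38}
    N2 x:[20,23] y:[41,45] z:[47,48] -> miss, prune
    N3 x:[37,48] y:[38,57] z:[44,53] -> hit [44,48] leaf, test {P17(miss), P19(miss)}
    N9 x:[15,30] y:[45,53] z:[31,44] -> miss, prune
  N17 x:[12,28] y:[14,34] z:[42,57] -> miss, prune

order=[0, 5, 6, 4, 15, 16, 13, 1, 2, 3, 9, 17]  |boxes|=12  |leaves|=2  hit=P20

== RESULT ==
2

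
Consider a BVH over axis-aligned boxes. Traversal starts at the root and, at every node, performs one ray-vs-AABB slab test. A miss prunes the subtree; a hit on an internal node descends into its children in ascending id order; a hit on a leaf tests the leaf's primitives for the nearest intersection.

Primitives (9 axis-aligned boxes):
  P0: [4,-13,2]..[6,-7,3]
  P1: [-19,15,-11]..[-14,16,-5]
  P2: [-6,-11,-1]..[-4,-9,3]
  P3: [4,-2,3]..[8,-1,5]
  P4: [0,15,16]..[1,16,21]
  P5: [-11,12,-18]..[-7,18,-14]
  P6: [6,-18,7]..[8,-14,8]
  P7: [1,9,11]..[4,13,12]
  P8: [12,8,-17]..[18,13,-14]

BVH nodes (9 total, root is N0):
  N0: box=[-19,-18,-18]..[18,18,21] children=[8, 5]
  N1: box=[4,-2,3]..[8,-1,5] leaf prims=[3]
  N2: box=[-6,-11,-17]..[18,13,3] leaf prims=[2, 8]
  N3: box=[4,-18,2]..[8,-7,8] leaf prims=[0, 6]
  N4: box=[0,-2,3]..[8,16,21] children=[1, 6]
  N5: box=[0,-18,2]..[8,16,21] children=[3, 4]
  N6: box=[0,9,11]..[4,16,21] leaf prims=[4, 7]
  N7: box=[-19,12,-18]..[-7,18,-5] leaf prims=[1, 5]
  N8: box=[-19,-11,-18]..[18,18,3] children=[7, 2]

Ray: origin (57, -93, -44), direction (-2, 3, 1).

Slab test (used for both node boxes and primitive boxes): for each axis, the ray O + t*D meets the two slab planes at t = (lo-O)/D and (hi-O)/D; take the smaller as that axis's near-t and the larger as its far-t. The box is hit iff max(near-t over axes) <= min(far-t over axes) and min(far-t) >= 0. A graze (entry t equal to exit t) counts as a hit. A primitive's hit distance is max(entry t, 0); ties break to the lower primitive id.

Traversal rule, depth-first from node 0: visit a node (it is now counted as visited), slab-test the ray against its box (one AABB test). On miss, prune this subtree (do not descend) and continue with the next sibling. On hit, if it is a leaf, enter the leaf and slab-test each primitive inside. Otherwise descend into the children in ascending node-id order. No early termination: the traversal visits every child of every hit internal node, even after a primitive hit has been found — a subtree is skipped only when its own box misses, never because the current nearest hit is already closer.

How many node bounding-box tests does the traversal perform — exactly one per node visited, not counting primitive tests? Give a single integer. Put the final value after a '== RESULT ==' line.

Trace the traversal:
N0 x:[39/2,38] y:[25,37] z:[26,65] -> hit [26,37], descend [5, 8]
  N5 x:[49/2,57/2] y:[25,109/3] z:[46,65] -> miss, prune
  N8 x:[39/2,38] y:[82/3,37] z:[26,47] -> hit [82/3,37], descend [2, 7]
    N2 x:[39/2,63/2] y:[82/3,106/3] z:[27,47] -> hit [82/3,63/2] leaf, test {P2(miss), P8(miss)}
    N7 x:[32,38] y:[35,37] z:[26,39] -> hit [35,37] leaf, test {P1@t=36, P5(miss)}

5 AABB tests over nodes [0, 5, 8, 2, 7]; 2 leaves entered; closest P1.

== RESULT ==
5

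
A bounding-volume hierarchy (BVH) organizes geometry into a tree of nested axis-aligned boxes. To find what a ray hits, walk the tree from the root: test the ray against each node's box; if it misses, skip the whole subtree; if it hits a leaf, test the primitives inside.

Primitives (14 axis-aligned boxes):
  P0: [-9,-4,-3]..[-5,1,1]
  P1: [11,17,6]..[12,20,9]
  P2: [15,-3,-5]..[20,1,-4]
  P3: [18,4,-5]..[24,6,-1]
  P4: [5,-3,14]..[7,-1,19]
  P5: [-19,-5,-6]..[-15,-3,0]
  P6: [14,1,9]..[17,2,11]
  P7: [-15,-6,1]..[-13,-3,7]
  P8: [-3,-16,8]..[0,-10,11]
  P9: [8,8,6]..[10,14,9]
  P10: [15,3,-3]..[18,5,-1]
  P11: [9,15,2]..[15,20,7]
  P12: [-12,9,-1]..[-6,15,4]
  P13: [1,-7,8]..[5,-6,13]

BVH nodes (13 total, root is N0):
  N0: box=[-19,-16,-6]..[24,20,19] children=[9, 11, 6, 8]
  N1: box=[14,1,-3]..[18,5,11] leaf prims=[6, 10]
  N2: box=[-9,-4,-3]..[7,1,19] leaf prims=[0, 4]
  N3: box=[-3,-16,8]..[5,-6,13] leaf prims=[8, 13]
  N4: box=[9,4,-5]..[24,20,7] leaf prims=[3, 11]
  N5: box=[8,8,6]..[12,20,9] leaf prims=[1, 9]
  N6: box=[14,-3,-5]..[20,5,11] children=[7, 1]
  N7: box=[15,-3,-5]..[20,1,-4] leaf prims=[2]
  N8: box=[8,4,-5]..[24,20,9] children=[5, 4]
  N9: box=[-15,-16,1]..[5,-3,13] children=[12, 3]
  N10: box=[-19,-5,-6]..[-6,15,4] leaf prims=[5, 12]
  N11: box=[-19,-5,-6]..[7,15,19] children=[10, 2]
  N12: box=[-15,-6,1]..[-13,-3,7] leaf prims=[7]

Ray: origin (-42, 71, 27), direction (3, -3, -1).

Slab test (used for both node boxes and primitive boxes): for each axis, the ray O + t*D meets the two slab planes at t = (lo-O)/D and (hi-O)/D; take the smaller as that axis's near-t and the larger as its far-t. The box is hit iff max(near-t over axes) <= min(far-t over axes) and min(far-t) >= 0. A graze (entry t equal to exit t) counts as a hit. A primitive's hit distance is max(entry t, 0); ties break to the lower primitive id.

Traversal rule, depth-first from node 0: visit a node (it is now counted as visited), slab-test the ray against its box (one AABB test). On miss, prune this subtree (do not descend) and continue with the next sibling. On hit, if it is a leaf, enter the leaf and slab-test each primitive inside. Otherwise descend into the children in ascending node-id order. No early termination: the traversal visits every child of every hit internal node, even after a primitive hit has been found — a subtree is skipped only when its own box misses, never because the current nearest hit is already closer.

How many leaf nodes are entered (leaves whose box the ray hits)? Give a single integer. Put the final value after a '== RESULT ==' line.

Traverse from the root:
N0 x:[23/3,22] y:[17,29] z:[8,33] -> hit [17,22], descend [6, 8, 9, 11]
  N6 x:[56/3,62/3] y:[22,74/3] z:[16,32] -> miss, prune
  N8 x:[50/3,22] y:[17,67/3] z:[18,32] -> hit [18,22], descend [4, 5]
    N4 x:[17,22] y:[17,67/3] z:[20,32] -> hit [20,22] leaf, test {P3(miss), P11(miss)}
    N5 x:[50/3,18] y:[17,21] z:[18,21] -> hit [18,18] leaf, test {P1@t=18, P9(miss)}
  N9 x:[9,47/3] y:[74/3,29] z:[14,26] -> miss, prune
  N11 x:[23/3,49/3] y:[56/3,76/3] z:[8,33] -> miss, prune

Summary -> nodes [0, 6, 8, 4, 5, 9, 11]; box-tests=7; leaf-entries=2; first=P1

== RESULT ==
2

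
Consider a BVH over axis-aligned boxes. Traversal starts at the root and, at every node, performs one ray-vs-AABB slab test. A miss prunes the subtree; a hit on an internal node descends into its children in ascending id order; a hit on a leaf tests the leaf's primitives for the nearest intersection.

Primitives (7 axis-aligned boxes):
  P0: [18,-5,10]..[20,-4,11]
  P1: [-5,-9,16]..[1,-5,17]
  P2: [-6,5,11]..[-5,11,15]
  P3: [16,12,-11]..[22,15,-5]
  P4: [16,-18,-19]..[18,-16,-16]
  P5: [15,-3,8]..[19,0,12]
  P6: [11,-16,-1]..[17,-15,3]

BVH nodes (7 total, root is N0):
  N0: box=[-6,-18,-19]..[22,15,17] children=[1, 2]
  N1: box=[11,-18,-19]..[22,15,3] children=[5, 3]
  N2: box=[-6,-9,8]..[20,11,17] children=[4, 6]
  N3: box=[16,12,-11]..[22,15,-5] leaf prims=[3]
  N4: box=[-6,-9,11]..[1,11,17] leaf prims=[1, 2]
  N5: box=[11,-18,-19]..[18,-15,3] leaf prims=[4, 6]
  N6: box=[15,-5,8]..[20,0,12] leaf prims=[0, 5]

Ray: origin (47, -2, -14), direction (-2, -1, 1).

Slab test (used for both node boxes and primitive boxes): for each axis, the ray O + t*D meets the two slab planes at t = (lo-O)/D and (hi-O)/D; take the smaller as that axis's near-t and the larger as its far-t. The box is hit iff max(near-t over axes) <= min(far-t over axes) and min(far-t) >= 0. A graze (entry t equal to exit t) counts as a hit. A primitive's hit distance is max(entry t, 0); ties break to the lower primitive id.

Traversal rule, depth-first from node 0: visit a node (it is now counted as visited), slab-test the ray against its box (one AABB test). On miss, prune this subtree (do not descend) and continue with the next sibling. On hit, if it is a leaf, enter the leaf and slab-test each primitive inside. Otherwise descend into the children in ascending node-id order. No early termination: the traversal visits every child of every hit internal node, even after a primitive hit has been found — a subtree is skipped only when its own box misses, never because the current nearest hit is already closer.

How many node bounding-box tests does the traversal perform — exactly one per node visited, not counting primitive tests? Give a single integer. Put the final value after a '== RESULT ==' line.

Traverse from the root:
N0 x:[25/2,53/2] y:[-17,16] z:[-5,31] -> hit [25/2,16], descend [1, 2]
  N1 x:[25/2,18] y:[-17,16] z:[-5,17] -> hit [25/2,16], descend [3, 5]
    N3 x:[25/2,31/2] y:[-17,-14] z:[3,9] -> miss, prune
    N5 x:[29/2,18] y:[13,16] z:[-5,17] -> hit [29/2,16] leaf, test {P4(miss), P6(miss)}
  N2 x:[27/2,53/2] y:[-13,7] z:[22,31] -> miss, prune

order=[0, 1, 3, 5, 2]  |boxes|=5  |leaves|=1  hit=miss

== RESULT ==
5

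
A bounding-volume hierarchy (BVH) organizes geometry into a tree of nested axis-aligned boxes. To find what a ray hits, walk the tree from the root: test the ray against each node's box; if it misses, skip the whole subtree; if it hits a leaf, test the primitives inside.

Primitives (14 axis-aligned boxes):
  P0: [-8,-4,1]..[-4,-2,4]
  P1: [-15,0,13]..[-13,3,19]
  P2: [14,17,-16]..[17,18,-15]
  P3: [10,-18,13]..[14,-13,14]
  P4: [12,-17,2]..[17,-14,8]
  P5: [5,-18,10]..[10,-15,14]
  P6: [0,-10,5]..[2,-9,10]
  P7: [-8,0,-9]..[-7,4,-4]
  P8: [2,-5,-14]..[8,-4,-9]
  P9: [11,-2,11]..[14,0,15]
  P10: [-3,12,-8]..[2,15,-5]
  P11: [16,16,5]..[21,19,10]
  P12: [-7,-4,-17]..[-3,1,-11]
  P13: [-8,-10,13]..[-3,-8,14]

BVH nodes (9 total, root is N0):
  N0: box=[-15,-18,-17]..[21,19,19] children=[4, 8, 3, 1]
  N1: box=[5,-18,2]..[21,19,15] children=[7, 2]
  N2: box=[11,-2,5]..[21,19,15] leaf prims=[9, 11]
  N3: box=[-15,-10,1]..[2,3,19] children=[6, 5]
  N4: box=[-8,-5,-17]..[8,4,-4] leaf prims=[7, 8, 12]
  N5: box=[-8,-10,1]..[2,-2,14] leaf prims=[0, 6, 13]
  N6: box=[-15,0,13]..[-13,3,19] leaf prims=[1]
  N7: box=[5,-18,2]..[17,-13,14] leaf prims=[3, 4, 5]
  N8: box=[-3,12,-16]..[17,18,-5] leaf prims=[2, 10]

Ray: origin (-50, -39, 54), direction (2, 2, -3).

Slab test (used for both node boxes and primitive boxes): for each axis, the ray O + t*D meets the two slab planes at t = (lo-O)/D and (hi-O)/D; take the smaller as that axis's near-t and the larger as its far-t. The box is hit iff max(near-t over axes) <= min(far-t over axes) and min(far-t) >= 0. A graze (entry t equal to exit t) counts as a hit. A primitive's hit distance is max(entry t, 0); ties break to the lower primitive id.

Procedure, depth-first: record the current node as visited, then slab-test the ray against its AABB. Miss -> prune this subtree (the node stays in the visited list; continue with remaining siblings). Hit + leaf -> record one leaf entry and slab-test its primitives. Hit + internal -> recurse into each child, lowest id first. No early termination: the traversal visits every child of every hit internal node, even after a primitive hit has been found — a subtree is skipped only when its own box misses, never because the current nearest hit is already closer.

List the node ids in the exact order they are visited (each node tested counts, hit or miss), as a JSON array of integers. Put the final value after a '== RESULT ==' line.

Walk:
N0 x:[35/2,71/2] y:[21/2,29] z:[35/3,71/3] -> hit [35/2,71/3], descend [1, 3, 4, 8]
  N1 x:[55/2,71/2] y:[21/2,29] z:[13,52/3] -> miss, prune
  N3 x:[35/2,26] y:[29/2,21] z:[35/3,53/3] -> hit [35/2,53/3], descend [5, 6]
    N5 x:[21,26] y:[29/2,37/2] z:[40/3,53/3] -> miss, prune
    N6 x:[35/2,37/2] y:[39/2,21] z:[35/3,41/3] -> miss, prune
  N4 x:[21,29] y:[17,43/2] z:[58/3,71/3] -> hit [21,43/2] leaf, test {P7@t=21, P8(miss), P12(miss)}
  N8 x:[47/2,67/2] y:[51/2,57/2] z:[59/3,70/3] -> miss, prune

7 AABB tests over nodes [0, 1, 3, 5, 6, 4, 8]; 1 leaf entered; closest P7.

== RESULT ==
[0, 1, 3, 5, 6, 4, 8]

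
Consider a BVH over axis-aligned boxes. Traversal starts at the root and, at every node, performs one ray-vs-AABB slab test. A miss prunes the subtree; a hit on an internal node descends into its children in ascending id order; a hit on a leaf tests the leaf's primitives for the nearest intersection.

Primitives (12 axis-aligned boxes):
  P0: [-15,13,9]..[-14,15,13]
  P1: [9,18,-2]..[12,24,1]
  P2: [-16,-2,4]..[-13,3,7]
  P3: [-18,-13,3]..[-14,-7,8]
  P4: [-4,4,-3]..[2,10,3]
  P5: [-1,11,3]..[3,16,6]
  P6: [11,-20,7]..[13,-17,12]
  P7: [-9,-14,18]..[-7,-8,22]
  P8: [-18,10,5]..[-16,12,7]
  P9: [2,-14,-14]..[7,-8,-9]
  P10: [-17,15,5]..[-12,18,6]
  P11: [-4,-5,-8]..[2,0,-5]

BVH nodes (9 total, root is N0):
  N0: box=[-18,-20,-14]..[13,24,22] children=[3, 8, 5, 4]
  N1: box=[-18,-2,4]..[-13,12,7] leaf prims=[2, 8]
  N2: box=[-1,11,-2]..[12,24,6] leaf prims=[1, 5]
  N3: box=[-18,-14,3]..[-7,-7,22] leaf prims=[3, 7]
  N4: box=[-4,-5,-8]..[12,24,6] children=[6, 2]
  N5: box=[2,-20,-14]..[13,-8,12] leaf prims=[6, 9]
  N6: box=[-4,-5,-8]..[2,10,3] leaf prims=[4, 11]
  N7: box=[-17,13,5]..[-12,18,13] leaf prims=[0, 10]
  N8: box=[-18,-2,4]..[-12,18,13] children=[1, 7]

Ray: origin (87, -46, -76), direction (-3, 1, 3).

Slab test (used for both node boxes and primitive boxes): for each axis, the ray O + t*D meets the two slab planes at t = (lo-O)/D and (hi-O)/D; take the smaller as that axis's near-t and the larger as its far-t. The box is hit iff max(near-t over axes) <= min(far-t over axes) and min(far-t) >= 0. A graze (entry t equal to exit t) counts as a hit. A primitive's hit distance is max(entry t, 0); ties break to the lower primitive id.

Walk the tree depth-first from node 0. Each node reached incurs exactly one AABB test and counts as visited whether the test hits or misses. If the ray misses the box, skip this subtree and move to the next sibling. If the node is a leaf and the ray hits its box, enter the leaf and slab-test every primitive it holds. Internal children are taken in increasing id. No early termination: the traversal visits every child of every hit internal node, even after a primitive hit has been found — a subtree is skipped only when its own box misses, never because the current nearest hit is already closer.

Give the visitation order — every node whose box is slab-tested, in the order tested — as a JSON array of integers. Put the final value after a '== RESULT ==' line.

Traverse from the root:
N0 x:[74/3,35] y:[26,70] z:[62/3,98/3] -> hit [26,98/3], descend [3, 4, 5, 8]
  N3 x:[94/3,35] y:[32,39] z:[79/3,98/3] -> hit [32,98/3] leaf, test {P3(miss), P7@t=32}
  N4 x:[25,91/3] y:[41,70] z:[68/3,82/3] -> miss, prune
  N5 x:[74/3,85/3] y:[26,38] z:[62/3,88/3] -> hit [26,85/3] leaf, test {P6(miss), P9(miss)}
  N8 x:[33,35] y:[44,64] z:[80/3,89/3] -> miss, prune

Visited [0, 3, 4, 5, 8]. Tests: 5 box, 2 leaf. Nearest: P7.

== RESULT ==
[0, 3, 4, 5, 8]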